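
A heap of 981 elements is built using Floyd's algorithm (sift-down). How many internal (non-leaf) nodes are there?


Leaf nodes occupy roughly half the array.
Sift-down is called for each internal node, starting from the last one.
Internal nodes = floor(n/2) = floor(981/2) = 490


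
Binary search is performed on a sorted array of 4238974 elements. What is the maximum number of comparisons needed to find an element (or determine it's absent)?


Binary search halves the search space each comparison:
  Step 1: search space = 4238974 -> 2119487
  Step 2: search space = 2119487 -> 1059743
  Step 3: search space = 1059743 -> 529871
  Step 4: search space = 529871 -> 264935
  Step 5: search space = 264935 -> 132467
  Step 6: search space = 132467 -> 66233
  Step 7: search space = 66233 -> 33116
  Step 8: search space = 33116 -> 16558
  Step 9: search space = 16558 -> 8279
  Step 10: search space = 8279 -> 4139
  Step 11: search space = 4139 -> 2069
  Step 12: search space = 2069 -> 1034
  Step 13: search space = 1034 -> 517
  Step 14: search space = 517 -> 258
  Step 15: search space = 258 -> 129
  Step 16: search space = 129 -> 64
  Step 17: search space = 64 -> 32
  Step 18: search space = 32 -> 16
  Step 19: search space = 16 -> 8
  Step 20: search space = 8 -> 4
  Step 21: search space = 4 -> 2
  Step 22: search space = 2 -> 1
  Step 23: search space = 1 (final check)
Maximum comparisons = floor(log2(4238974)) + 1 = 22 + 1 = 23


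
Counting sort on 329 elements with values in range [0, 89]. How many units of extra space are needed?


Output array size: 329 (to store sorted result)
Count array size: 90 (one slot per possible value, range 0 to 89)
Total extra space = 329 + 90 = 419


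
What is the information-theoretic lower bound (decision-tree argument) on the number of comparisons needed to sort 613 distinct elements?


A binary decision tree of height h has at most 2^h leaves and needs at least n! of them, so h >= ceil(log2(n!)).
613! is far too large to multiply out, so use Stirling's series:
  ln(n!) ~ n ln n - n + (1/2) ln(2 pi n) + 1/(12n)  (error below 1/(360 n^3), negligible here)
  ln(613) = 6.4183649
  n ln n = 613 * 6.4183649 = 3934.4577
  (1/2) ln(2 pi * 613) = (1/2) ln(3851.5926) = 4.1281
  1/(12*613) = 0.0001
  ln(613!) ~ 3934.4577 - 613 + 4.1281 + 0.0001 = 3325.5859
Convert to base 2: log2(613!) = 3325.5859 / ln 2 = 3325.5859 / 0.69314718 = 4797.8063
ceil(4797.8063) = 4798


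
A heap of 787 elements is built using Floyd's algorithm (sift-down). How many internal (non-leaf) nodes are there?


Leaf nodes occupy roughly half the array.
Sift-down is called for each internal node, starting from the last one.
Internal nodes = floor(n/2) = floor(787/2) = 393


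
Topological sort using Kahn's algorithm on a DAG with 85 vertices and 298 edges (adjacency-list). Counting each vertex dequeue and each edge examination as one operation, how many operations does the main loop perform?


Kahn's algorithm:
  1. Compute in-degrees: O(V + E)
  2. Process queue: each vertex dequeued once (O(V))
     each edge examined once (O(E))
Total = V + E = 85 + 298 = 383


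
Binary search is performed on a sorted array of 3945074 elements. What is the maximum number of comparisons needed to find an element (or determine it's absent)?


Binary search halves the search space each comparison:
  Step 1: search space = 3945074 -> 1972537
  Step 2: search space = 1972537 -> 986268
  Step 3: search space = 986268 -> 493134
  Step 4: search space = 493134 -> 246567
  Step 5: search space = 246567 -> 123283
  Step 6: search space = 123283 -> 61641
  Step 7: search space = 61641 -> 30820
  Step 8: search space = 30820 -> 15410
  Step 9: search space = 15410 -> 7705
  Step 10: search space = 7705 -> 3852
  Step 11: search space = 3852 -> 1926
  Step 12: search space = 1926 -> 963
  Step 13: search space = 963 -> 481
  Step 14: search space = 481 -> 240
  Step 15: search space = 240 -> 120
  Step 16: search space = 120 -> 60
  Step 17: search space = 60 -> 30
  Step 18: search space = 30 -> 15
  Step 19: search space = 15 -> 7
  Step 20: search space = 7 -> 3
  Step 21: search space = 3 -> 1
  Step 22: search space = 1 (final check)
Maximum comparisons = floor(log2(3945074)) + 1 = 21 + 1 = 22


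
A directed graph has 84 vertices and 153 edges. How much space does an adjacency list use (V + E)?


Adjacency list: one list head per vertex + one entry per edge
Vertex heads: 84
Edge entries: 153
Total = 84 + 153 = 237


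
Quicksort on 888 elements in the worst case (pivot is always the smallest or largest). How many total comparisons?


In the worst case, each partition step picks the worst pivot:
  Partition 1: 887 comparisons (n-1 elements to compare)
  Partition 2: 886 comparisons
  Partition 3: 885 comparisons
  Partition 4: 884 comparisons
  Partition 5: 883 comparisons
  ...
  Last partition: 0 comparisons
Total = (n-1) + (n-2) + ... + 1 + 0 = n*(n-1)/2
= 888*887/2 = 393828


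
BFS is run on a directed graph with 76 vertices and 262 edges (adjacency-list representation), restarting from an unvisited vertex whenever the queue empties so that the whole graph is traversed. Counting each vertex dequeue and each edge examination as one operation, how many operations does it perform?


A full BFS traversal dequeues each vertex exactly once and examines each directed edge exactly once.
V = 76 (vertex processing cost)
E = 262 (edge examination cost)
Total operations proportional to V + E = 76 + 262 = 338


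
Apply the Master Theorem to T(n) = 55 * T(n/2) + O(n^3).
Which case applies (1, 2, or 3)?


The Master Theorem: T(n) = a*T(n/b) + O(n^c)
  a = 55, b = 2, c = 3
log_b(a) = log_2(55) ~ 5.781
Compare b^c with a: 2^3 = 8 < 55, so c < log_b(a).
Since c < log_b(a), Case 1 applies.
T(n) = O(n^(log_2 55)) ~ O(n^5.781)
Master Theorem case = 1


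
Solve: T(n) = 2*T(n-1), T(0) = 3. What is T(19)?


Unrolling:
T(19) = 2*T(18) = 2^2*T(17) = ... = 2^19*T(0)
= 2^19 * 3
= 524288 * 3 = 1572864


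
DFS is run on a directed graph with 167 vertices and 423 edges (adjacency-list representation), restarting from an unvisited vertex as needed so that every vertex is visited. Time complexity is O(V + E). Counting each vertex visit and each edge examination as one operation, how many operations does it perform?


A full DFS traversal processes each vertex exactly once (push/pop on stack).
Each directed edge is examined once.
V = 167, E = 423
V + E = 590


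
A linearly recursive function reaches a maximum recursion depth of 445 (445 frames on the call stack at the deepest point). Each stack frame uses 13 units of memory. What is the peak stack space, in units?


Maximum recursion depth = 445 frames
Memory per frame = 13 units
Total stack space = depth * frame_size
= 445 * 13 = 5785


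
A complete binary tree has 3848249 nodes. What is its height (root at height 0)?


In a complete binary tree, level k holds nodes 2^k .. 2^(k+1)-1 (1-indexed).
Height = floor(log2(n)) = floor(log2(3848249)) = 21
Check: 2^21 = 2097152 <= 3848249 < 4194304 = 2^22


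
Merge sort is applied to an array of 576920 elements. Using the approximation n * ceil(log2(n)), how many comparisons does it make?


Merge sort divides the array into halves recursively.
Number of levels = ceil(log2(576920)) = 20
At each level, approximately n = 576920 comparisons are needed for merging.
Total comparisons ~ n * ceil(log2(n)) = 576920 * 20 = 11538400


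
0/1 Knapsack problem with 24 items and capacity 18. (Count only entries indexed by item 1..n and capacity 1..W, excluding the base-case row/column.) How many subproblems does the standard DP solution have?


The DP table is indexed by (item, capacity).
Rows: 24 items
Columns: 18 capacity values (1 to W)
Total subproblems = 24 * 18 = 432


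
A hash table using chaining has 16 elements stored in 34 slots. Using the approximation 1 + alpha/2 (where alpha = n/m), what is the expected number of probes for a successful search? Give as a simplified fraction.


Load factor alpha = n/m = 16/34
Expected probes = 1 + alpha/2 = 1 + 16/(2*34)
= 1 + 16/68
= 68/68 + 16/68
= 84/68
Simplify: 21/17


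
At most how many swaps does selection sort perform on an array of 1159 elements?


Each of the 1158 passes places one element in its final position.
Pass 1: swap minimum into position 0
Pass 2: swap minimum of remaining into position 1
...
Pass 1158: last two elements, one swap
Maximum swaps = 1159 - 1 = 1158


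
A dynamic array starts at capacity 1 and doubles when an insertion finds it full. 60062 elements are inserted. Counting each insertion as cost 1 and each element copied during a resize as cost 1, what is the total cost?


n = 60062
Insertion costs: 60062
Resizes copy 1, 2, 4, ... up to the largest power of 2 that is <= n-1 = 60061, i.e. 32768.
Copy costs = 1 + 2 + 4 + 8 + 16 + 32 + 64 + 128 + 256 + 512 + 1024 + 2048 + 4096 + 8192 + 16384 + 32768 = 65535
Total = 60062 + 65535 = 125597


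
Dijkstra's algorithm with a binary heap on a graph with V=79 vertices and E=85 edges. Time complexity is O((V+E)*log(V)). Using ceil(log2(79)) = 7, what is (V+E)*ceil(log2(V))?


Dijkstra with a binary heap: each vertex is extracted once, each edge may relax once.
Each heap operation costs O(log V).
V + E = 79 + 85 = 164
ceil(log2(79)) = 7 (since 2^6 = 64 < 79 <= 128 = 2^7)
Total heap work = (V+E) * ceil(log2(V)) = 164 * 7 = 1148


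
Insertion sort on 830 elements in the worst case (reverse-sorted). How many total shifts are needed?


In the worst case (reverse-sorted), each element shifts past all previous:
  Element 1: 1 shifts
  Element 2: 2 shifts
  Element 3: 3 shifts
  Element 4: 4 shifts
  Element 5: 5 shifts
  ...
  Element 829: 829 shifts
Total = 1 + 2 + ... + 829
= 830*(830-1)/2 = 344035


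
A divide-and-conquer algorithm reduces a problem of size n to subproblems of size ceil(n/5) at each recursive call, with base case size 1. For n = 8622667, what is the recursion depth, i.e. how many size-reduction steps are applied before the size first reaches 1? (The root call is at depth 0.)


Each step divides the size by 5 (rounding up); after k steps the size is ceil(n/5^k), which equals 1 exactly when 5^k >= n.
So the depth is the smallest k with 5^k >= 8622667, i.e. ceil(log_5(8622667)).
5^9 = 1953125 < 8622667 <= 9765625 = 5^10
Recursion depth = 10


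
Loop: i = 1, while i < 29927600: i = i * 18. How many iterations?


i multiplies by 18 each step:
i = 1 -> 18 -> 324 -> 5832 -> 104976 -> 1889568 -> 34012224 (stop)
Iterations = ceil(log_18(29927600)) = 6


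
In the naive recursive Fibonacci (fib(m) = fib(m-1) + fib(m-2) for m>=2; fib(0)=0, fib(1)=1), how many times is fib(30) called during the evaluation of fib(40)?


Let N(m) = number of times fib(m) is called while evaluating fib(40).
N(40) = 1 (the initial call).
N(39) = 1 (only fib(40) calls it).
For 1 <= m <= 38: fib(m) is called by fib(m+1) and fib(m+2), so
  N(m) = N(m+1) + N(m+2).
fib(0) is called only by fib(2), so N(0) = N(2).
Walk down from m=40:
  N(40)=1, N(39)=1, N(38)=2, N(37)=3, N(36)=5, N(35)=8, N(34)=13, N(33)=21, N(32)=34, N(31)=55, N(30)=89
N(30) = 89


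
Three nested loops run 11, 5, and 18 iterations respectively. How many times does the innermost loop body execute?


Loop 1 (outermost): 11 iterations
Loop 2 (middle): 5 iterations per outer
Loop 3 (innermost): 18 iterations per middle
Total = 11 * 5 * 18 = 990


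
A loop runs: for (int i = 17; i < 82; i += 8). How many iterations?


Loop starts at i = 17, increments by 8, stops when i >= 82.
Number of iterations = ceil((82 - 17) / 8)
= ceil(65 / 8)
= 9


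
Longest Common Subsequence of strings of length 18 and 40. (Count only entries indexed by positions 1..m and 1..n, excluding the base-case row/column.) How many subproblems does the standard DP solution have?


DP table indexed by positions in both strings.
First string: 18 positions
Second string: 40 positions
Total = 18 * 40 = 720


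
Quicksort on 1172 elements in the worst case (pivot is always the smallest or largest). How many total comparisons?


In the worst case, each partition step picks the worst pivot:
  Partition 1: 1171 comparisons (n-1 elements to compare)
  Partition 2: 1170 comparisons
  Partition 3: 1169 comparisons
  Partition 4: 1168 comparisons
  Partition 5: 1167 comparisons
  ...
  Last partition: 0 comparisons
Total = (n-1) + (n-2) + ... + 1 + 0 = n*(n-1)/2
= 1172*1171/2 = 686206


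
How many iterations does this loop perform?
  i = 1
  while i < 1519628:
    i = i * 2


The loop variable doubles each iteration:
i = 1 -> 2 -> 4 -> 8 -> 16 -> 32 -> 64 -> 128 -> 256 -> 512 -> 1024 -> 2048 -> 4096 -> 8192 -> 16384 -> 32768 -> 65536 -> 131072 -> 262144 -> 524288 -> 1048576 -> 2097152 (stop, 2097152 >= 1519628)
Number of doublings = ceil(log2(1519628)) = 21


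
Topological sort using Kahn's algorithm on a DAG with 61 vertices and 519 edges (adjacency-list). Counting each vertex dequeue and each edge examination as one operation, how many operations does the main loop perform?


Kahn's algorithm:
  1. Compute in-degrees: O(V + E)
  2. Process queue: each vertex dequeued once (O(V))
     each edge examined once (O(E))
Total = V + E = 61 + 519 = 580


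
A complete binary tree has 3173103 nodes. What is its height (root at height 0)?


In a complete binary tree, level k holds nodes 2^k .. 2^(k+1)-1 (1-indexed).
Height = floor(log2(n)) = floor(log2(3173103)) = 21
Check: 2^21 = 2097152 <= 3173103 < 4194304 = 2^22


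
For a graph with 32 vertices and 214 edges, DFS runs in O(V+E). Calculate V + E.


A full DFS traversal visits each vertex once and examines each edge once.
V = 32
E = 214
Sum = 32 + 214 = 246


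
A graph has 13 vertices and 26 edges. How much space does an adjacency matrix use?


Adjacency matrix: V x V grid of entries
Space = V^2 = 13^2 = 13 * 13 = 169


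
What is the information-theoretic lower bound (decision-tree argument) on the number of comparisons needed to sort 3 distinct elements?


A binary decision tree of height h has at most 2^h leaves and needs at least n! of them, so h >= ceil(log2(n!)).
Compute 3! as a running product:
  x2 = 2, x3 = 6
3! = 6
Bracket between powers of 2:
  2^2 = 4 < 6 <= 8 = 2^3
So ceil(log2(3!)) = 3


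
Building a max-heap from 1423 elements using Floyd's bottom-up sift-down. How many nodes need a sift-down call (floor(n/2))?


In a heap of 1423 elements (0-indexed array):
  Last element index: 1422
  Parent of last element: floor((1422 - 1) / 2) = 710
  Internal nodes: indices 0 to 710
  Count = floor(1423/2) = 711


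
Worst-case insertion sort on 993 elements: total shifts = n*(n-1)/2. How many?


Sum of shifts = 1 + 2 + 3 + ... + 992
= 993 * 992 / 2
= 985056 / 2
= 492528


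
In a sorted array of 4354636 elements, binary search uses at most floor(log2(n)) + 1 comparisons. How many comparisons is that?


Halving sequence: 4354636 -> 2177318 -> 1088659 -> 544329 -> 272164 -> 136082 -> 68041 -> 34020 -> 17010 -> 8505 -> 4252 -> 2126 -> 1063 -> 531 -> 265 -> 132 -> 66 -> 33 -> 16 -> 8 -> 4 -> 2 -> 1
Number of halvings = 22
Max comparisons = 22 + 1 = 23


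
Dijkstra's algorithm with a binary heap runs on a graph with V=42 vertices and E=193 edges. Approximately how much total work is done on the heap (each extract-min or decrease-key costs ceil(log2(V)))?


Dijkstra with a binary heap: each vertex is extracted once, each edge may relax once.
Each heap operation costs O(log V).
V + E = 42 + 193 = 235
ceil(log2(42)) = 6 (since 2^5 = 32 < 42 <= 64 = 2^6)
Total heap work = (V+E) * ceil(log2(V)) = 235 * 6 = 1410


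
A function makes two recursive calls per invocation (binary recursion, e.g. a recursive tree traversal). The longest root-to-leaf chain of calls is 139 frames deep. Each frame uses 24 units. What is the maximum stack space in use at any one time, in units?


Binary recursion: the two calls run one after the other, so only one root-to-leaf chain of frames is on the stack at a time.
Maximum depth (longest chain) = 139 frames
Each frame = 24 units
Max stack space = 139 * 24 = 3336


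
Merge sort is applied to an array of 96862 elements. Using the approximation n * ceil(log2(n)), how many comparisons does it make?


Merge sort divides the array into halves recursively.
Number of levels = ceil(log2(96862)) = 17
At each level, approximately n = 96862 comparisons are needed for merging.
Total comparisons ~ n * ceil(log2(n)) = 96862 * 17 = 1646654


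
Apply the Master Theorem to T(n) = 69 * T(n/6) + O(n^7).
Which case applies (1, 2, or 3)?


The Master Theorem: T(n) = a*T(n/b) + O(n^c)
  a = 69, b = 6, c = 7
log_b(a) = log_6(69) ~ 2.363
Compare b^c with a: 6^7 = 279936 > 69, so c > log_b(a).
Since c > log_b(a), Case 3 applies.
T(n) = O(n^7)
Master Theorem case = 3


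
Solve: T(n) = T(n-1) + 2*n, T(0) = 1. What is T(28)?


Expanding the recurrence:
T(28) = T(27) + 2*28
       = T(26) + 2*27 + 2*28
       ...
       = T(0) + 2*(1 + 2 + ... + 28)
       = 1 + 2 * 28*29/2
       = 1 + 2 * 406
       = 1 + 812 = 813


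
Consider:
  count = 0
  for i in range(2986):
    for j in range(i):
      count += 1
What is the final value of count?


For each i, the inner loop runs i times:
  i=0: inner runs 0 times
  i=1: inner runs 1 time
  i=2: inner runs 2 times
  i=3: inner runs 3 times
  i=4: inner runs 4 times
  i=5: inner runs 5 times
  i=6: inner runs 6 times
  i=7: inner runs 7 times
  ...
Total = 0 + 1 + 2 + ... + 2985 = 2986*(2986-1)/2 = 4456605


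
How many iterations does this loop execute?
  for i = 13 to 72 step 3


The loop variable i takes values starting at 13 and increments by 3 each iteration.
Sequence: i = 13, 16, 19, 22, 25, 28, 31, 34, 37, ...
The upper bound 72 is inclusive, so the count is floor((last - first) / step) + 1:
floor((72 - 13) / 3) + 1 = floor(59/3) + 1 = 19 + 1 = 20


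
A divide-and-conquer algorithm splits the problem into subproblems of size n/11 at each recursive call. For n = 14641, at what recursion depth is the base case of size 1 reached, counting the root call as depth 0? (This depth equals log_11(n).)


At each depth, the problem size is divided by 11:
  Depth 0: problem size = 14641
  Depth 1: problem size = 1331
  Depth 2: problem size = 121
  Depth 3: problem size = 11
  Depth 4: problem size = 1 (base case)
The base case is reached at depth log_11(14641) = 4 (the tree has 5 levels counting depth 0, but the depth asked for is 4).
Recursion depth = 4


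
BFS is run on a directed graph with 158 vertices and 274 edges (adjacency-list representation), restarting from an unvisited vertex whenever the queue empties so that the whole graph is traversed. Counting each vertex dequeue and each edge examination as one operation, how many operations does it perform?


A full BFS traversal dequeues each vertex exactly once and examines each directed edge exactly once.
V = 158 (vertex processing cost)
E = 274 (edge examination cost)
Total operations proportional to V + E = 158 + 274 = 432


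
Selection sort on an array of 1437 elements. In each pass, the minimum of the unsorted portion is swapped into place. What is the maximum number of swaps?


Selection sort performs one swap per pass:
  Pass 1: find min in positions 0 to 1436, swap with position 0
  Pass 2: find min in positions 1 to 1436, swap with position 1
  Pass 3: find min in positions 2 to 1436, swap with position 2
  Pass 4: find min in positions 3 to 1436, swap with position 3
  Pass 5: find min in positions 4 to 1436, swap with position 4
  ... (1431 more passes)
Total passes (and swaps) = n - 1 = 1437 - 1 = 1436


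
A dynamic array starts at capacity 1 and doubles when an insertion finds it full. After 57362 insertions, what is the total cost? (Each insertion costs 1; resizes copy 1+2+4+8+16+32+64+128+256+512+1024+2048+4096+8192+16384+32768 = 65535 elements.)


Insertion cost: 57362 (one per element)
Resizes occur just before inserting elements 2, 3, 5, 9, ...
Elements copied at each resize: 1 + 2 + 4 + 8 + 16 + 32 + 64 + 128 + 256 + 512 + 1024 + 2048 + 4096 + 8192 + 16384 + 32768
Sum of copies = 65535 (geometric series: 2^k - 1)
Total = 57362 + 65535 = 122897


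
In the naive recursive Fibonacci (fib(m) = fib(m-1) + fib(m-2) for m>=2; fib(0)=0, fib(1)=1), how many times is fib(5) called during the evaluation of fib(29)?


Let N(m) = number of times fib(m) is called while evaluating fib(29).
N(29) = 1 (the initial call).
N(28) = 1 (only fib(29) calls it).
For 1 <= m <= 27: fib(m) is called by fib(m+1) and fib(m+2), so
  N(m) = N(m+1) + N(m+2).
fib(0) is called only by fib(2), so N(0) = N(2).
Walk down from m=29:
  N(29)=1, N(28)=1, N(27)=2, N(26)=3, N(25)=5, N(24)=8, N(23)=13, N(22)=21, N(21)=34, N(20)=55, N(19)=89, N(18)=144, N(17)=233, N(16)=377, N(15)=610, N(14)=987, N(13)=1597, N(12)=2584, N(11)=4181, N(10)=6765, N(9)=10946, N(8)=17711, N(7)=28657, N(6)=46368, N(5)=75025
N(5) = 75025


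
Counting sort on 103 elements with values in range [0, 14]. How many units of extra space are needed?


Output array size: 103 (to store sorted result)
Count array size: 15 (one slot per possible value, range 0 to 14)
Total extra space = 103 + 15 = 118


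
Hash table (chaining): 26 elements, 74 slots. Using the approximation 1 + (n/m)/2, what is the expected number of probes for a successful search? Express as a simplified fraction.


Computing expected probes:
alpha = 26/74
= 1 + alpha/2
= 1 + 26/(2*74)
= (2*74 + 26) / (2*74)
= 174/148 = 87/74


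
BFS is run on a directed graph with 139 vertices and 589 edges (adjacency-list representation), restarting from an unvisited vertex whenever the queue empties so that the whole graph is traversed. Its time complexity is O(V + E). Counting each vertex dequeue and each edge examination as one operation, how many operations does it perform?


A full BFS traversal dequeues each vertex exactly once and examines each directed edge exactly once.
V = 139 (vertex processing cost)
E = 589 (edge examination cost)
Total operations proportional to V + E = 139 + 589 = 728


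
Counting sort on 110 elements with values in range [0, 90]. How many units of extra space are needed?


Output array size: 110 (to store sorted result)
Count array size: 91 (one slot per possible value, range 0 to 90)
Total extra space = 110 + 91 = 201


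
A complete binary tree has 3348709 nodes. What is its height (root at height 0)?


In a complete binary tree, level k holds nodes 2^k .. 2^(k+1)-1 (1-indexed).
Height = floor(log2(n)) = floor(log2(3348709)) = 21
Check: 2^21 = 2097152 <= 3348709 < 4194304 = 2^22


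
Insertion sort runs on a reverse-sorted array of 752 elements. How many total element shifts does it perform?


Sum of shifts = 1 + 2 + 3 + ... + 751
= 752 * 751 / 2
= 564752 / 2
= 282376


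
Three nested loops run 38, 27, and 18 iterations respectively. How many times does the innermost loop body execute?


Loop 1 (outermost): 38 iterations
Loop 2 (middle): 27 iterations per outer
Loop 3 (innermost): 18 iterations per middle
Total = 38 * 27 * 18 = 18468


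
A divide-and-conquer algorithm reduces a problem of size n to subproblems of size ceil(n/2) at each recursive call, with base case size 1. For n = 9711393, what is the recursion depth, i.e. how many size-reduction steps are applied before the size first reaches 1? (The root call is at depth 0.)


Each step divides the size by 2 (rounding up); after k steps the size is ceil(n/2^k), which equals 1 exactly when 2^k >= n.
So the depth is the smallest k with 2^k >= 9711393, i.e. ceil(log_2(9711393)).
2^23 = 8388608 < 9711393 <= 16777216 = 2^24
Recursion depth = 24


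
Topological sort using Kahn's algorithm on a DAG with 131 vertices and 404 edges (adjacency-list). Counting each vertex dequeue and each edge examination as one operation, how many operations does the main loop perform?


Kahn's algorithm:
  1. Compute in-degrees: O(V + E)
  2. Process queue: each vertex dequeued once (O(V))
     each edge examined once (O(E))
Total = V + E = 131 + 404 = 535


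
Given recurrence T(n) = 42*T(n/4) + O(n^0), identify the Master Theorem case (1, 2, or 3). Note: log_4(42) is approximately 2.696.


Master Theorem parameters: a=42, b=4, c=0
log_b(a) = 2.696
Compare b^c with a: 4^0 = 1 < 42, so c < log_b(a).
Comparing c=0 vs log_b(a)=2.696:
0 < 2.696 => Case 1
Result: T(n) = O(n^(log_4 42)) ~ O(n^2.696)
Master Theorem case = 1


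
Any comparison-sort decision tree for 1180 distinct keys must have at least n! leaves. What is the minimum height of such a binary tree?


A binary decision tree of height h has at most 2^h leaves and needs at least n! of them, so h >= ceil(log2(n!)).
1180! is far too large to multiply out, so use Stirling's series:
  ln(n!) ~ n ln n - n + (1/2) ln(2 pi n) + 1/(12n)  (error below 1/(360 n^3), negligible here)
  ln(1180) = 7.0732697
  n ln n = 1180 * 7.0732697 = 8346.4582
  (1/2) ln(2 pi * 1180) = (1/2) ln(7414.1587) = 4.4556
  1/(12*1180) = 0.0001
  ln(1180!) ~ 8346.4582 - 1180 + 4.4556 + 0.0001 = 7170.9139
Convert to base 2: log2(1180!) = 7170.9139 / ln 2 = 7170.9139 / 0.69314718 = 10345.4419
ceil(10345.4419) = 10346


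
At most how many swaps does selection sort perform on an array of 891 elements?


Each of the 890 passes places one element in its final position.
Pass 1: swap minimum into position 0
Pass 2: swap minimum of remaining into position 1
...
Pass 890: last two elements, one swap
Maximum swaps = 891 - 1 = 890


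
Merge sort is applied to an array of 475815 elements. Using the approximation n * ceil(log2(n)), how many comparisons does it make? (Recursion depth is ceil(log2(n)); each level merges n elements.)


Merge sort divides the array into halves recursively.
Number of levels = ceil(log2(475815)) = 19
At each level, approximately n = 475815 comparisons are needed for merging.
Total comparisons ~ n * ceil(log2(n)) = 475815 * 19 = 9040485


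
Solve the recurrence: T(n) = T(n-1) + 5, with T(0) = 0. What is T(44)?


Unrolling the recurrence:
T(44) = T(43) + 5
       = T(42) + 5 + 5
       = T(41) + 5*3
       ...
       = T(0) + 5*44
       = 0 + 220 = 220


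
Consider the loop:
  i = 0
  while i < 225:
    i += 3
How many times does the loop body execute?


Starting at i = 0, each iteration adds 3.
Iterations until i >= 225:
  Iteration 1: i = 0 -> i = 3
  Iteration 2: i = 3 -> i = 6
  Iteration 3: i = 6 -> i = 9
  Iteration 4: i = 9 -> i = 12
  Iteration 5: i = 12 -> i = 15
  Iteration 6: i = 15 -> i = 18
  Iteration 7: i = 18 -> i = 21
  Iteration 8: i = 21 -> i = 24
  ... continuing ...
Total iterations = ceil(225/3) = 75


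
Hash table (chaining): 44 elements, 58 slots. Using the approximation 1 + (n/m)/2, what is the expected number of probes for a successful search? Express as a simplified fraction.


Computing expected probes:
alpha = 44/58
= 1 + alpha/2
= 1 + 44/(2*58)
= (2*58 + 44) / (2*58)
= 160/116 = 40/29


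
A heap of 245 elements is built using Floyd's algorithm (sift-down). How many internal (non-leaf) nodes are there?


Leaf nodes occupy roughly half the array.
Sift-down is called for each internal node, starting from the last one.
Internal nodes = floor(n/2) = floor(245/2) = 122


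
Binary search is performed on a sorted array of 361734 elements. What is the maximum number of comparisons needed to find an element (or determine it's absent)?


Binary search halves the search space each comparison:
  Step 1: search space = 361734 -> 180867
  Step 2: search space = 180867 -> 90433
  Step 3: search space = 90433 -> 45216
  Step 4: search space = 45216 -> 22608
  Step 5: search space = 22608 -> 11304
  Step 6: search space = 11304 -> 5652
  Step 7: search space = 5652 -> 2826
  Step 8: search space = 2826 -> 1413
  Step 9: search space = 1413 -> 706
  Step 10: search space = 706 -> 353
  Step 11: search space = 353 -> 176
  Step 12: search space = 176 -> 88
  Step 13: search space = 88 -> 44
  Step 14: search space = 44 -> 22
  Step 15: search space = 22 -> 11
  Step 16: search space = 11 -> 5
  Step 17: search space = 5 -> 2
  Step 18: search space = 2 -> 1
  Step 19: search space = 1 (final check)
Maximum comparisons = floor(log2(361734)) + 1 = 18 + 1 = 19


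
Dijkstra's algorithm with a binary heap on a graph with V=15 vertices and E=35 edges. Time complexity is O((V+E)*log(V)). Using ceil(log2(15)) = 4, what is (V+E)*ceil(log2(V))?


Dijkstra with a binary heap: each vertex is extracted once, each edge may relax once.
Each heap operation costs O(log V).
V + E = 15 + 35 = 50
ceil(log2(15)) = 4 (since 2^3 = 8 < 15 <= 16 = 2^4)
Total heap work = (V+E) * ceil(log2(V)) = 50 * 4 = 200


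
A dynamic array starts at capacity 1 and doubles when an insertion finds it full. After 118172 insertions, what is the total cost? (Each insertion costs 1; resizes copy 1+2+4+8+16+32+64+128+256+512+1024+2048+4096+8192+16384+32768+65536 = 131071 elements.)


Insertion cost: 118172 (one per element)
Resizes occur just before inserting elements 2, 3, 5, 9, ...
Elements copied at each resize: 1 + 2 + 4 + 8 + 16 + 32 + 64 + 128 + 256 + 512 + 1024 + 2048 + 4096 + 8192 + 16384 + 32768 + 65536
Sum of copies = 131071 (geometric series: 2^k - 1)
Total = 118172 + 131071 = 249243


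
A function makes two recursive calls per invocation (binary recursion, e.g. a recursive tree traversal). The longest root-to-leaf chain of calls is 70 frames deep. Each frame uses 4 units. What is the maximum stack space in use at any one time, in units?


Binary recursion: the two calls run one after the other, so only one root-to-leaf chain of frames is on the stack at a time.
Maximum depth (longest chain) = 70 frames
Each frame = 4 units
Max stack space = 70 * 4 = 280


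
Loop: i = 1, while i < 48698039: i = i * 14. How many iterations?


i multiplies by 14 each step:
i = 1 -> 14 -> 196 -> 2744 -> 38416 -> 537824 -> 7529536 -> 105413504 (stop)
Iterations = ceil(log_14(48698039)) = 7


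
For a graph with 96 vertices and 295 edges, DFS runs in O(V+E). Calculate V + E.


A full DFS traversal visits each vertex once and examines each edge once.
V = 96
E = 295
Sum = 96 + 295 = 391


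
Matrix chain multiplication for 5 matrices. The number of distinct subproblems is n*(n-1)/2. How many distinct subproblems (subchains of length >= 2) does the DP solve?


Subproblems are indexed by (i, j) where i < j.
Number of such pairs = n*(n-1)/2
= 5 * 4 / 2
= 10


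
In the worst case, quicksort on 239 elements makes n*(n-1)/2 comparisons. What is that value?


Sum of comparisons per partition:
238 + 237 + ... + 1 + 0
= 239 * (239 - 1) / 2
= 239 * 238 / 2
= 28441


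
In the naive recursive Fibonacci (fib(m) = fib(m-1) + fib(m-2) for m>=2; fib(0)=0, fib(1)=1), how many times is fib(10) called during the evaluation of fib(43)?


Let N(m) = number of times fib(m) is called while evaluating fib(43).
N(43) = 1 (the initial call).
N(42) = 1 (only fib(43) calls it).
For 1 <= m <= 41: fib(m) is called by fib(m+1) and fib(m+2), so
  N(m) = N(m+1) + N(m+2).
fib(0) is called only by fib(2), so N(0) = N(2).
Walk down from m=43:
  N(43)=1, N(42)=1, N(41)=2, N(40)=3, N(39)=5, N(38)=8, N(37)=13, N(36)=21, N(35)=34, N(34)=55, N(33)=89, N(32)=144, N(31)=233, N(30)=377, N(29)=610, N(28)=987, N(27)=1597, N(26)=2584, N(25)=4181, N(24)=6765, N(23)=10946, N(22)=17711, N(21)=28657, N(20)=46368, N(19)=75025, N(18)=121393, N(17)=196418, N(16)=317811, N(15)=514229, N(14)=832040, N(13)=1346269, N(12)=2178309, N(11)=3524578, N(10)=5702887
N(10) = 5702887


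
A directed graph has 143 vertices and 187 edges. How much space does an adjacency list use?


Adjacency list: one list head per vertex + one entry per edge
Vertex heads: 143
Edge entries: 187
Total = 143 + 187 = 330


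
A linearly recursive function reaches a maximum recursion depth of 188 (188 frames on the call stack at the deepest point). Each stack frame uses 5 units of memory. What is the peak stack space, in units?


Maximum recursion depth = 188 frames
Memory per frame = 5 units
Total stack space = depth * frame_size
= 188 * 5 = 940


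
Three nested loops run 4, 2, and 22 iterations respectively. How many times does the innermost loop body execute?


Loop 1 (outermost): 4 iterations
Loop 2 (middle): 2 iterations per outer
Loop 3 (innermost): 22 iterations per middle
Total = 4 * 2 * 22 = 176


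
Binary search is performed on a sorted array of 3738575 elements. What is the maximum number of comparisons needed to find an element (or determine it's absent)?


Binary search halves the search space each comparison:
  Step 1: search space = 3738575 -> 1869287
  Step 2: search space = 1869287 -> 934643
  Step 3: search space = 934643 -> 467321
  Step 4: search space = 467321 -> 233660
  Step 5: search space = 233660 -> 116830
  Step 6: search space = 116830 -> 58415
  Step 7: search space = 58415 -> 29207
  Step 8: search space = 29207 -> 14603
  Step 9: search space = 14603 -> 7301
  Step 10: search space = 7301 -> 3650
  Step 11: search space = 3650 -> 1825
  Step 12: search space = 1825 -> 912
  Step 13: search space = 912 -> 456
  Step 14: search space = 456 -> 228
  Step 15: search space = 228 -> 114
  Step 16: search space = 114 -> 57
  Step 17: search space = 57 -> 28
  Step 18: search space = 28 -> 14
  Step 19: search space = 14 -> 7
  Step 20: search space = 7 -> 3
  Step 21: search space = 3 -> 1
  Step 22: search space = 1 (final check)
Maximum comparisons = floor(log2(3738575)) + 1 = 21 + 1 = 22


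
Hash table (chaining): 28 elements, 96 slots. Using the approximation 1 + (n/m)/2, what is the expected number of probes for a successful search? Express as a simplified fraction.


Computing expected probes:
alpha = 28/96
= 1 + alpha/2
= 1 + 28/(2*96)
= (2*96 + 28) / (2*96)
= 220/192 = 55/48


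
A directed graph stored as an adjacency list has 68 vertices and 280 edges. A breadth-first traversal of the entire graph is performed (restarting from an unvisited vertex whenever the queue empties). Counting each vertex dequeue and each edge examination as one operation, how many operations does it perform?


A full BFS traversal dequeues each vertex once and examines each edge once.
Vertex visits: 68
Edge visits: 280
V + E = 68 + 280 = 348


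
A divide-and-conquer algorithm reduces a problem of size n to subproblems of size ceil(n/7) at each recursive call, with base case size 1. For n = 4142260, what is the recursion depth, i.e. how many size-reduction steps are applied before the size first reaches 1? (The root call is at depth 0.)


Each step divides the size by 7 (rounding up); after k steps the size is ceil(n/7^k), which equals 1 exactly when 7^k >= n.
So the depth is the smallest k with 7^k >= 4142260, i.e. ceil(log_7(4142260)).
7^7 = 823543 < 4142260 <= 5764801 = 7^8
Recursion depth = 8


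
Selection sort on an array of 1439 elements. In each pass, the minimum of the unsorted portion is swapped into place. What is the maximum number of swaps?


Selection sort performs one swap per pass:
  Pass 1: find min in positions 0 to 1438, swap with position 0
  Pass 2: find min in positions 1 to 1438, swap with position 1
  Pass 3: find min in positions 2 to 1438, swap with position 2
  Pass 4: find min in positions 3 to 1438, swap with position 3
  Pass 5: find min in positions 4 to 1438, swap with position 4
  ... (1433 more passes)
Total passes (and swaps) = n - 1 = 1439 - 1 = 1438


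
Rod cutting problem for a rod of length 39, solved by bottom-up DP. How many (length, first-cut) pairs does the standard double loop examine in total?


For each subproblem length i = 1..39, the inner loop considers i possible first cuts.
Total = 1 + 2 + ... + 39
= 39*(39+1)/2
= 39*40/2 = 780


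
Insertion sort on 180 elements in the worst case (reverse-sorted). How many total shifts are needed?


In the worst case (reverse-sorted), each element shifts past all previous:
  Element 1: 1 shifts
  Element 2: 2 shifts
  Element 3: 3 shifts
  Element 4: 4 shifts
  Element 5: 5 shifts
  ...
  Element 179: 179 shifts
Total = 1 + 2 + ... + 179
= 180*(180-1)/2 = 16110


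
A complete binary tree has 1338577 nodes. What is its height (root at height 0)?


In a complete binary tree, level k holds nodes 2^k .. 2^(k+1)-1 (1-indexed).
Height = floor(log2(n)) = floor(log2(1338577)) = 20
Check: 2^20 = 1048576 <= 1338577 < 2097152 = 2^21


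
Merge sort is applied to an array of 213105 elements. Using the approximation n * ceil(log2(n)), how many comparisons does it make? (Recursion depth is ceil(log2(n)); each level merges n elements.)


Merge sort divides the array into halves recursively.
Number of levels = ceil(log2(213105)) = 18
At each level, approximately n = 213105 comparisons are needed for merging.
Total comparisons ~ n * ceil(log2(n)) = 213105 * 18 = 3835890


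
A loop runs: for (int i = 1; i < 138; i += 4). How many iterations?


Loop starts at i = 1, increments by 4, stops when i >= 138.
Number of iterations = ceil((138 - 1) / 4)
= ceil(137 / 4)
= 35


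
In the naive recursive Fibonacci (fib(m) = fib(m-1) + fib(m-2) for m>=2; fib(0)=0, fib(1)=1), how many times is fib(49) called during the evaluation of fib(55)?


Let N(m) = number of times fib(m) is called while evaluating fib(55).
N(55) = 1 (the initial call).
N(54) = 1 (only fib(55) calls it).
For 1 <= m <= 53: fib(m) is called by fib(m+1) and fib(m+2), so
  N(m) = N(m+1) + N(m+2).
fib(0) is called only by fib(2), so N(0) = N(2).
Walk down from m=55:
  N(55)=1, N(54)=1, N(53)=2, N(52)=3, N(51)=5, N(50)=8, N(49)=13
N(49) = 13


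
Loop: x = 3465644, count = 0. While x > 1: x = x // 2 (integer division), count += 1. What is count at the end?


The variable x halves each step:
x = 3465644 -> 1732822 -> 866411 -> 433205 -> 216602 -> 108301 -> 54150 -> 27075 -> 13537 -> 6768 -> 3384 -> 1692 -> 846 -> 423 -> 211 -> 105 -> 52 -> 26 -> 13 -> 6 -> 3 -> 1
Number of halvings = floor(log2(3465644)) = 21


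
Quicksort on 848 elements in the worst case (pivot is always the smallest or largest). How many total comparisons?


In the worst case, each partition step picks the worst pivot:
  Partition 1: 847 comparisons (n-1 elements to compare)
  Partition 2: 846 comparisons
  Partition 3: 845 comparisons
  Partition 4: 844 comparisons
  Partition 5: 843 comparisons
  ...
  Last partition: 0 comparisons
Total = (n-1) + (n-2) + ... + 1 + 0 = n*(n-1)/2
= 848*847/2 = 359128


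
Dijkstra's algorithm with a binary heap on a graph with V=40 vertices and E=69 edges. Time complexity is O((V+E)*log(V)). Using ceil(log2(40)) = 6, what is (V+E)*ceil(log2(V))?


Dijkstra with a binary heap: each vertex is extracted once, each edge may relax once.
Each heap operation costs O(log V).
V + E = 40 + 69 = 109
ceil(log2(40)) = 6 (since 2^5 = 32 < 40 <= 64 = 2^6)
Total heap work = (V+E) * ceil(log2(V)) = 109 * 6 = 654


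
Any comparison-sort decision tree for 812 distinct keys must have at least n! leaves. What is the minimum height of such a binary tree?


A binary decision tree of height h has at most 2^h leaves and needs at least n! of them, so h >= ceil(log2(n!)).
812! is far too large to multiply out, so use Stirling's series:
  ln(n!) ~ n ln n - n + (1/2) ln(2 pi n) + 1/(12n)  (error below 1/(360 n^3), negligible here)
  ln(812) = 6.6995003
  n ln n = 812 * 6.6995003 = 5439.9942
  (1/2) ln(2 pi * 812) = (1/2) ln(5101.9465) = 4.2687
  1/(12*812) = 0.0001
  ln(812!) ~ 5439.9942 - 812 + 4.2687 + 0.0001 = 4632.2630
Convert to base 2: log2(812!) = 4632.2630 / ln 2 = 4632.2630 / 0.69314718 = 6682.9429
ceil(6682.9429) = 6683


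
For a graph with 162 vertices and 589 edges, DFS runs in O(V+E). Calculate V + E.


A full DFS traversal visits each vertex once and examines each edge once.
V = 162
E = 589
Sum = 162 + 589 = 751


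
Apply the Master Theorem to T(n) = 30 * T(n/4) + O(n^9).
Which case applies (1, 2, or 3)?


The Master Theorem: T(n) = a*T(n/b) + O(n^c)
  a = 30, b = 4, c = 9
log_b(a) = log_4(30) ~ 2.453
Compare b^c with a: 4^9 = 262144 > 30, so c > log_b(a).
Since c > log_b(a), Case 3 applies.
T(n) = O(n^9)
Master Theorem case = 3
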